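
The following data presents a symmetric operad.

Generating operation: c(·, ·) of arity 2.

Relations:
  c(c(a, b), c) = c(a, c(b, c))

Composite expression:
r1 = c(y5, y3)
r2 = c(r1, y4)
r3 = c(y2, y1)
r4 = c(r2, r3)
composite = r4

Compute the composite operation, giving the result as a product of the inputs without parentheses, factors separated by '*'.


All parenthesizations of c agree; list the y-inputs left to right.
c(y5, y3) unparenthesizes to y5 * y3
c(c(y5, y3), y4) unparenthesizes to y5 * y3 * y4
c(y2, y1) unparenthesizes to y2 * y1
c(c(c(y5, y3), y4), c(y2, y1)) unparenthesizes to y5 * y3 * y4 * y2 * y1

y5 * y3 * y4 * y2 * y1


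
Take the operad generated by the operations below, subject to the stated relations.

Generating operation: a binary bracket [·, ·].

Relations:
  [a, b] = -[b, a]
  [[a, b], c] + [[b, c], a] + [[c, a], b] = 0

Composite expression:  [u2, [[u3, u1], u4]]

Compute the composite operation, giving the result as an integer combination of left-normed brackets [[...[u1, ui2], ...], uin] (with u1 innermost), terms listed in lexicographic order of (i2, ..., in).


[[[u1, u3], u4], u2]


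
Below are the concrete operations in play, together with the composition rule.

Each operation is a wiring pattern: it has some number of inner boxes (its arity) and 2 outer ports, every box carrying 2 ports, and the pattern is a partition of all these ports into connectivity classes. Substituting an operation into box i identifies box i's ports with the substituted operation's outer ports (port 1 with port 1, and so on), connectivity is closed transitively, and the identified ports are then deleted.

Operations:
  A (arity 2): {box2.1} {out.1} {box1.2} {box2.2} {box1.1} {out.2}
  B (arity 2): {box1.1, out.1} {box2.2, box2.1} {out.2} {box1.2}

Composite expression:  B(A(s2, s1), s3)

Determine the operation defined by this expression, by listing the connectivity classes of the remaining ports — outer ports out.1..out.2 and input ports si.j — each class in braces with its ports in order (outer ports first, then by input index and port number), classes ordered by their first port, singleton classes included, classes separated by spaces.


Two ports join when wires chain via B-identified ports.
after A, the pattern on (s2, s1) reads {out.1} {out.2} {s1.1} {s1.2} {s2.1} {s2.2} (out.j = its outer ports)
after B, the pattern on (s2, s1, s3) reads {out.1} {out.2} {s1.1} {s1.2} {s2.1} {s2.2} {s3.1, s3.2} (out.j = its outer ports)

{out.1} {out.2} {s1.1} {s1.2} {s2.1} {s2.2} {s3.1, s3.2}


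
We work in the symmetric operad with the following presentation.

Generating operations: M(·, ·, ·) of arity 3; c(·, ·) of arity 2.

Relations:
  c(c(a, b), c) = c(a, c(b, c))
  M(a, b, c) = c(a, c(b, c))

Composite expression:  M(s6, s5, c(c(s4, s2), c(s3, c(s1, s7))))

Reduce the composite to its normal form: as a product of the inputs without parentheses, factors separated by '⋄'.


s6 ⋄ s5 ⋄ s4 ⋄ s2 ⋄ s3 ⋄ s1 ⋄ s7

Associativity of M dissolves the nesting; only the s-input order survives.
c(s4, s2) spells out as s4 ⋄ s2
c(s1, s7) spells out as s1 ⋄ s7
c(s3, c(s1, s7)) spells out as s3 ⋄ s1 ⋄ s7
c(c(s4, s2), c(s3, c(s1, s7))) spells out as s4 ⋄ s2 ⋄ s3 ⋄ s1 ⋄ s7
M(s6, s5, c(c(s4, s2), c(s3, c(s1, s7)))) spells out as s6 ⋄ s5 ⋄ s4 ⋄ s2 ⋄ s3 ⋄ s1 ⋄ s7


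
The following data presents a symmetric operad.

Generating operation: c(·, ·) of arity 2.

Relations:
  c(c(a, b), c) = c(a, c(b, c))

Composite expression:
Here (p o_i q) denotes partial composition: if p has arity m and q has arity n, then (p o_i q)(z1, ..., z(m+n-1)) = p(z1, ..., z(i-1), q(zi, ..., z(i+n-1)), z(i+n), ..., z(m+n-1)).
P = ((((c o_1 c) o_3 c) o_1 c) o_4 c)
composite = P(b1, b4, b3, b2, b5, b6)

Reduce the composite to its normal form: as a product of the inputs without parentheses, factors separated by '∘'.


b1 ∘ b4 ∘ b3 ∘ b2 ∘ b5 ∘ b6


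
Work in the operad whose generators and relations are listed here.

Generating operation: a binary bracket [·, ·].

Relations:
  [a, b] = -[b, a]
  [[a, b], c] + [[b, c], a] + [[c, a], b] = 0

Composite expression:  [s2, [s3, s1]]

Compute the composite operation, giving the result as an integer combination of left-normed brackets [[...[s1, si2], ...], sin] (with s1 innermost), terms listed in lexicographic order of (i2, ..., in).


[[s1, s3], s2]

Antisymmetry and Jacobi reduce to s1-anchored left-normed brackets.
Composite bracket: [s2, [s3, s1]]
Full expansion: 4 signed words from ab - ba (2^2 = 4).
Words beginning with s1 determine it all:
  sign of s1s3s2 is +1, so it contributes +[[s1, s3], s2]


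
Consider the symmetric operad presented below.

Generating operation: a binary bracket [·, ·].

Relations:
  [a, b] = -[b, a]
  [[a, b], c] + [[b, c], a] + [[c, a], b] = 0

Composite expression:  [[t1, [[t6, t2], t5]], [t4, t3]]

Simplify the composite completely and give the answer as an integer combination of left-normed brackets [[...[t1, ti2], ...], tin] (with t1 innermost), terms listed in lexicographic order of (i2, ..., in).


Expand each bracket as ab - ba; the t1-initial words give the coefficients.
Composite bracket: [[t1, [[t6, t2], t5]], [t4, t3]]
Each bracket splits as ab - ba, giving 32 signed words (2^5 = 32).
Keep just the words that open with t1:
  the word t1t2t6t5t3t4 carries sign +1 and contributes +[[[[[t1, t2], t6], t5], t3], t4]
  the word t1t2t6t5t4t3 carries sign -1 and contributes -[[[[[t1, t2], t6], t5], t4], t3]
  the word t1t5t2t6t3t4 carries sign -1 and contributes -[[[[[t1, t5], t2], t6], t3], t4]
  the word t1t5t2t6t4t3 carries sign +1 and contributes +[[[[[t1, t5], t2], t6], t4], t3]
  the word t1t5t6t2t3t4 carries sign +1 and contributes +[[[[[t1, t5], t6], t2], t3], t4]
  the word t1t5t6t2t4t3 carries sign -1 and contributes -[[[[[t1, t5], t6], t2], t4], t3]
  the word t1t6t2t5t3t4 carries sign -1 and contributes -[[[[[t1, t6], t2], t5], t3], t4]
  the word t1t6t2t5t4t3 carries sign +1 and contributes +[[[[[t1, t6], t2], t5], t4], t3]

[[[[[t1, t2], t6], t5], t3], t4] - [[[[[t1, t2], t6], t5], t4], t3] - [[[[[t1, t5], t2], t6], t3], t4] + [[[[[t1, t5], t2], t6], t4], t3] + [[[[[t1, t5], t6], t2], t3], t4] - [[[[[t1, t5], t6], t2], t4], t3] - [[[[[t1, t6], t2], t5], t3], t4] + [[[[[t1, t6], t2], t5], t4], t3]


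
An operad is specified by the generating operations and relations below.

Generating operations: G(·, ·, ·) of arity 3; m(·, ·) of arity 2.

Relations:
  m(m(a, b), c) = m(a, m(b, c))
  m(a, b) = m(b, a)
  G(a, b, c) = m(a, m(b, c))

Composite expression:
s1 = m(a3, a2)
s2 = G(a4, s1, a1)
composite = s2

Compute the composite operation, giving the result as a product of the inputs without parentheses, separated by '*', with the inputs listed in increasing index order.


a1 * a2 * a3 * a4

Any arrangement under G is one operation, so sort the a-inputs.
m(a3, a2) collapses to a3 * a2
G(a4, m(a3, a2), a1) collapses to a4 * a3 * a2 * a1
commutativity sorts the factors: a1 * a2 * a3 * a4


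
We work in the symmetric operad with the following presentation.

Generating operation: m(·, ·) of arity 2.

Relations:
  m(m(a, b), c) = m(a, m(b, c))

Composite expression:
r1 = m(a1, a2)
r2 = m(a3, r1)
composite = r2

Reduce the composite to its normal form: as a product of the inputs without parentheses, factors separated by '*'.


a3 * a1 * a2

Associativity of m dissolves the nesting; only the a-input order survives.
m(a1, a2) unparenthesizes to a1 * a2
m(a3, m(a1, a2)) unparenthesizes to a3 * a1 * a2


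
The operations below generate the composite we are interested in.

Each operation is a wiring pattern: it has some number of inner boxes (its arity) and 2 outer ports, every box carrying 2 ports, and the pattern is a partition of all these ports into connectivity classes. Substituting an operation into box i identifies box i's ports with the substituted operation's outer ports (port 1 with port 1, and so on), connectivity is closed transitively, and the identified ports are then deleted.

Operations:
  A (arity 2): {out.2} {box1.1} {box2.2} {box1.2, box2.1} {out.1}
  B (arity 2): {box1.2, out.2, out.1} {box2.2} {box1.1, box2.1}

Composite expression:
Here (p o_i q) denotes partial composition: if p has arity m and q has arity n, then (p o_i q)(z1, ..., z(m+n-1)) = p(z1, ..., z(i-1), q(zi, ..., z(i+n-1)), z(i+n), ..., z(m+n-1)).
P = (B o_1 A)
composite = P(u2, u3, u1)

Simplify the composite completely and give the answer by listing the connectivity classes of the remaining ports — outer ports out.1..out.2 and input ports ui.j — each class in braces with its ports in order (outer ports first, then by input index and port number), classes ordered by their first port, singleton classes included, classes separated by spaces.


{out.1, out.2} {u1.1} {u1.2} {u2.1} {u2.2, u3.1} {u3.2}

After gluing at B, chains via deleted ports link the u-ports.
stage A: inputs (u2, u3), connectivity {out.1} {out.2} {u2.1} {u2.2, u3.1} {u3.2}, out.j its boundary
stage B: inputs (u2, u3, u1), connectivity {out.1, out.2} {u1.1} {u1.2} {u2.1} {u2.2, u3.1} {u3.2}, out.j its boundary


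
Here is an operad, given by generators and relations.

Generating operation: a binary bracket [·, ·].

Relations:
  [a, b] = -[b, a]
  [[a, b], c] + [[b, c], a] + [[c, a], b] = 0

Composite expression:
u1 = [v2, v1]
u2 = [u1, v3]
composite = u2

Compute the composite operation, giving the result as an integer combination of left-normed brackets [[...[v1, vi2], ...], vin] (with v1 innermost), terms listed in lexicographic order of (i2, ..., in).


-[[v1, v2], v3]

A multilinear Lie element is pinned by v1-initial words (v1 innermost).
Composite bracket: [[v2, v1], v3]
Under [a, b] = ab - ba we get 4 signed associative words (2^2 = 4).
Only words starting with v1 matter:
  v1v2v3 (sign -1) contributes -[[v1, v2], v3]


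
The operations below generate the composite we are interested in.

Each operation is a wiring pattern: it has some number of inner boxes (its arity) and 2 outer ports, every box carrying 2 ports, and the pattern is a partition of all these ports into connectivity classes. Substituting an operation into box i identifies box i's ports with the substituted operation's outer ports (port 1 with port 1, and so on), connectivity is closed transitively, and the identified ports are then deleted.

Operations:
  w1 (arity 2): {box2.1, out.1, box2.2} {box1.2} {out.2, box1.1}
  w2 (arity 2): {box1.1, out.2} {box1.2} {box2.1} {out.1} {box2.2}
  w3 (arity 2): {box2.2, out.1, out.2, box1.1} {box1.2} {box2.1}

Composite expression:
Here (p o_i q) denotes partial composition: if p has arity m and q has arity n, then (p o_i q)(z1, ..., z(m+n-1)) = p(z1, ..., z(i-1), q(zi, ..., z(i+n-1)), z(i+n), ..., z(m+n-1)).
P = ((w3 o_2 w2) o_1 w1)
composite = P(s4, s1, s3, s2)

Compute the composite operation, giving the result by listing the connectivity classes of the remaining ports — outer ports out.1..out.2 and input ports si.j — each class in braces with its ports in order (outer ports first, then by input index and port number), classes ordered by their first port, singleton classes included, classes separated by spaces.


{out.1, out.2, s1.1, s1.2, s3.1} {s2.1} {s2.2} {s3.2} {s4.1} {s4.2}


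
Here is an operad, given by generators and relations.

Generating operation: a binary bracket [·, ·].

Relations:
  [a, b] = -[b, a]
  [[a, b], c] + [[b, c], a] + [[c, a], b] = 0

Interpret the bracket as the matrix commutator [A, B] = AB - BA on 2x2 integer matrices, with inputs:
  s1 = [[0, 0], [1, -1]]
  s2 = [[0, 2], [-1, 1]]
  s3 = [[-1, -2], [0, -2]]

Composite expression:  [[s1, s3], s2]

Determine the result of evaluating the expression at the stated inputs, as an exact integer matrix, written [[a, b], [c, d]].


[s1, s3] = [[2, -2], [1, -2]]
[[s1, s3], s2] = [[0, 6], [3, 0]]

[[0, 6], [3, 0]]


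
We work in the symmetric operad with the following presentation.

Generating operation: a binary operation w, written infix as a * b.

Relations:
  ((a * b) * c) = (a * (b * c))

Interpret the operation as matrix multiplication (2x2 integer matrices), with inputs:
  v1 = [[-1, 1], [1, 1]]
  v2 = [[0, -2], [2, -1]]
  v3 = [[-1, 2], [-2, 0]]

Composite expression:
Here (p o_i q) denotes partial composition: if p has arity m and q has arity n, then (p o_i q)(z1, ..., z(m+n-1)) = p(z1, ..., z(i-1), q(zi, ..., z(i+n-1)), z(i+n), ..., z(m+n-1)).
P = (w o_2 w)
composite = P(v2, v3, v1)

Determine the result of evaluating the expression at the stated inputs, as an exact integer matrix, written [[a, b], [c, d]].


[[-4, 4], [4, 4]]

(v3 * v1) = [[3, 1], [2, -2]]
(v2 * (v3 * v1)) = [[-4, 4], [4, 4]]


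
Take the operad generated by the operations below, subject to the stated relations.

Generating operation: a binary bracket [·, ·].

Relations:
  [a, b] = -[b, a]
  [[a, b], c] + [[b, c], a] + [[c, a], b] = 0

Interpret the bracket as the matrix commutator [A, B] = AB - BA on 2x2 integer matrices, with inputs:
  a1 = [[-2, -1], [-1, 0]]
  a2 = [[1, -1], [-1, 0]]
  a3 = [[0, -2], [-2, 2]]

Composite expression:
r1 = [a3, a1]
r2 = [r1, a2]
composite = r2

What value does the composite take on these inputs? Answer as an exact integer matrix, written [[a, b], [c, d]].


[[4, 2], [2, -4]]

[a3, a1] = [[0, -2], [2, 0]]
[[a3, a1], a2] = [[4, 2], [2, -4]]


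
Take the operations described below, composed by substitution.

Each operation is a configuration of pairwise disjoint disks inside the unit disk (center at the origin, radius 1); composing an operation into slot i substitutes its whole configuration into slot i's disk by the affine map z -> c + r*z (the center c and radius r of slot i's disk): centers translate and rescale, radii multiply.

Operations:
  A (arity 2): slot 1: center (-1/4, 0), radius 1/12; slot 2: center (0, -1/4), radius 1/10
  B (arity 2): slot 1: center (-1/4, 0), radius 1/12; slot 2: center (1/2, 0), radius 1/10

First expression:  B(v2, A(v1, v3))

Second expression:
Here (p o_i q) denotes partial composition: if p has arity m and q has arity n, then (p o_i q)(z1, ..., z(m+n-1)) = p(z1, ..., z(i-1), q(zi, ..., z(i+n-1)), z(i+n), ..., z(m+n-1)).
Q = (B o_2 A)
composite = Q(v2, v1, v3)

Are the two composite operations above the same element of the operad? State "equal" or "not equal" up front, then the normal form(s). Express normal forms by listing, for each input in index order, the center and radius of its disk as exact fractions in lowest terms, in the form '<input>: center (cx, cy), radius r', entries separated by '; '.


equal; both compose to v1: center (19/40, 0), radius 1/120; v2: center (-1/4, 0), radius 1/12; v3: center (1/2, -1/40), radius 1/100

The first composite normalizes to v1: center (19/40, 0), radius 1/120; v2: center (-1/4, 0), radius 1/12; v3: center (1/2, -1/40), radius 1/100
The second composite normalizes to v1: center (19/40, 0), radius 1/120; v2: center (-1/4, 0), radius 1/12; v3: center (1/2, -1/40), radius 1/100
The normal forms match — equal.


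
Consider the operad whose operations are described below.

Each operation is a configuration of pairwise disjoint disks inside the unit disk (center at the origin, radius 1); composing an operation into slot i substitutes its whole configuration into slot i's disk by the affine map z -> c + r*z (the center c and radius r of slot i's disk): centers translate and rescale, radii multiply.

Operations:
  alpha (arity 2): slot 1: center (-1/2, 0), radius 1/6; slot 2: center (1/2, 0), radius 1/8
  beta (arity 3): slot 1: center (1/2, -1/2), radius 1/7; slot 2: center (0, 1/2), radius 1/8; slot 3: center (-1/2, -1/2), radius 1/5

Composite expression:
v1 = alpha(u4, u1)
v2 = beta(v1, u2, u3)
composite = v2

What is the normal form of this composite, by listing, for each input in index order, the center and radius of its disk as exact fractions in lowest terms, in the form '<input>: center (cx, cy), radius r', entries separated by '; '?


Each u-disk chains the slot maps above it in beta; radii multiply.
tracing u4 down its 2-map path: center (3/7, -1/2), radius 1/42
tracing u1 down its 2-map path: center (4/7, -1/2), radius 1/56
tracing u2 down its 1-map path: center (0, 1/2), radius 1/8
tracing u3 down its 1-map path: center (-1/2, -1/2), radius 1/5

u1: center (4/7, -1/2), radius 1/56; u2: center (0, 1/2), radius 1/8; u3: center (-1/2, -1/2), radius 1/5; u4: center (3/7, -1/2), radius 1/42


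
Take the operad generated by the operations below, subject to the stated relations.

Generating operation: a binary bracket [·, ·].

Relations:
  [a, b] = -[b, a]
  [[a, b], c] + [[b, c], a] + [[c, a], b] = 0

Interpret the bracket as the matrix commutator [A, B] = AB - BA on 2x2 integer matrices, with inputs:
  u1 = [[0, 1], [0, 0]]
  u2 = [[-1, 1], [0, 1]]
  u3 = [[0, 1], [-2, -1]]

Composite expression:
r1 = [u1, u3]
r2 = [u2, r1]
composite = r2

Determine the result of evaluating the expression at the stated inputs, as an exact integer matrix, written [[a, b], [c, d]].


[[0, 6], [0, 0]]

[u1, u3] = [[-2, -1], [0, 2]]
[u2, [u1, u3]] = [[0, 6], [0, 0]]


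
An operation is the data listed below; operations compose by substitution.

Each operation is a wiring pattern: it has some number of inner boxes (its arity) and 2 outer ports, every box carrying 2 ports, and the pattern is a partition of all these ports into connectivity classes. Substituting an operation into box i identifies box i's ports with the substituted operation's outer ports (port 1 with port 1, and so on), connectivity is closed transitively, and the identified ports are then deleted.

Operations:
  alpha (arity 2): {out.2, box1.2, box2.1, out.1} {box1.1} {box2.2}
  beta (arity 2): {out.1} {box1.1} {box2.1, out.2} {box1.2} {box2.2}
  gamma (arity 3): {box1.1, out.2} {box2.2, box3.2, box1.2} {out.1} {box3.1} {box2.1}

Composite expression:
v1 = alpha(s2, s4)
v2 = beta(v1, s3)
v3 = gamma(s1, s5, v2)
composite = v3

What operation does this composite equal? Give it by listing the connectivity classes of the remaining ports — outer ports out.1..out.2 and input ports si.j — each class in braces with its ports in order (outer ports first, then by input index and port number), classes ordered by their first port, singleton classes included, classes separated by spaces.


{out.1} {out.2, s1.1} {s1.2, s3.1, s5.2} {s2.1} {s2.2, s4.1} {s3.2} {s4.2} {s5.1}

Substituting into gamma glues patterns; closure does the rest.
after alpha, the pattern on (s2, s4) reads {out.1, out.2, s2.2, s4.1} {s2.1} {s4.2} (out.j = its outer ports)
after beta, the pattern on (s2, s4, s3) reads {out.1} {out.2, s3.1} {s2.1} {s2.2, s4.1} {s3.2} {s4.2} (out.j = its outer ports)
after gamma, the pattern on (s1, s5, s2, s4, s3) reads {out.1} {out.2, s1.1} {s1.2, s3.1, s5.2} {s2.1} {s2.2, s4.1} {s3.2} {s4.2} {s5.1} (out.j = its outer ports)


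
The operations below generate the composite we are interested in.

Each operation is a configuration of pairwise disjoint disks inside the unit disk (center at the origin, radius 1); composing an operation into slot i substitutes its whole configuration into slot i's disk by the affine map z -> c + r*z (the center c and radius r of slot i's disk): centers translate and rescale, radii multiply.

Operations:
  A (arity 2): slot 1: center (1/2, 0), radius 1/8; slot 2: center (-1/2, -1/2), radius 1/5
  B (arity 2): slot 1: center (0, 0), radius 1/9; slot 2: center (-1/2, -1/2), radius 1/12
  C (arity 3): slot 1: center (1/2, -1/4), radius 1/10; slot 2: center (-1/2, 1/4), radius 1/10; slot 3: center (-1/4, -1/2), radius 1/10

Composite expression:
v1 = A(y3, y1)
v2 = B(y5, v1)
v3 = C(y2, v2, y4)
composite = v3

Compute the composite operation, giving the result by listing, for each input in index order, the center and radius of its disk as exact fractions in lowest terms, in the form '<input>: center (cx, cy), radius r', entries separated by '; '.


y1: center (-133/240, 47/240), radius 1/600; y2: center (1/2, -1/4), radius 1/10; y3: center (-131/240, 1/5), radius 1/960; y4: center (-1/4, -1/2), radius 1/10; y5: center (-1/2, 1/4), radius 1/90


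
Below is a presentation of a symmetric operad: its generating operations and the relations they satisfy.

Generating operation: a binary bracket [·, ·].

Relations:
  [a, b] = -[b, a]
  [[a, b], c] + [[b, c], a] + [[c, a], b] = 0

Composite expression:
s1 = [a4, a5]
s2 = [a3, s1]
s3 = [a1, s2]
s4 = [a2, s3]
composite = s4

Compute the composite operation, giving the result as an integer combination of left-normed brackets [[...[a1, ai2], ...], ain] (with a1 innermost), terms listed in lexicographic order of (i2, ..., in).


In the tensor algebra, words opening a1 carry the a1-anchored form.
Composite bracket: [a2, [a1, [a3, [a4, a5]]]]
Applying ab - ba throughout gives 16 signed words (2^4 = 16).
Keep just the words that open with a1:
  a1a3a4a5a2 appears with sign -1, giving the term -[[[[a1, a3], a4], a5], a2]
  a1a3a5a4a2 appears with sign +1, giving the term +[[[[a1, a3], a5], a4], a2]
  a1a4a5a3a2 appears with sign +1, giving the term +[[[[a1, a4], a5], a3], a2]
  a1a5a4a3a2 appears with sign -1, giving the term -[[[[a1, a5], a4], a3], a2]

-[[[[a1, a3], a4], a5], a2] + [[[[a1, a3], a5], a4], a2] + [[[[a1, a4], a5], a3], a2] - [[[[a1, a5], a4], a3], a2]


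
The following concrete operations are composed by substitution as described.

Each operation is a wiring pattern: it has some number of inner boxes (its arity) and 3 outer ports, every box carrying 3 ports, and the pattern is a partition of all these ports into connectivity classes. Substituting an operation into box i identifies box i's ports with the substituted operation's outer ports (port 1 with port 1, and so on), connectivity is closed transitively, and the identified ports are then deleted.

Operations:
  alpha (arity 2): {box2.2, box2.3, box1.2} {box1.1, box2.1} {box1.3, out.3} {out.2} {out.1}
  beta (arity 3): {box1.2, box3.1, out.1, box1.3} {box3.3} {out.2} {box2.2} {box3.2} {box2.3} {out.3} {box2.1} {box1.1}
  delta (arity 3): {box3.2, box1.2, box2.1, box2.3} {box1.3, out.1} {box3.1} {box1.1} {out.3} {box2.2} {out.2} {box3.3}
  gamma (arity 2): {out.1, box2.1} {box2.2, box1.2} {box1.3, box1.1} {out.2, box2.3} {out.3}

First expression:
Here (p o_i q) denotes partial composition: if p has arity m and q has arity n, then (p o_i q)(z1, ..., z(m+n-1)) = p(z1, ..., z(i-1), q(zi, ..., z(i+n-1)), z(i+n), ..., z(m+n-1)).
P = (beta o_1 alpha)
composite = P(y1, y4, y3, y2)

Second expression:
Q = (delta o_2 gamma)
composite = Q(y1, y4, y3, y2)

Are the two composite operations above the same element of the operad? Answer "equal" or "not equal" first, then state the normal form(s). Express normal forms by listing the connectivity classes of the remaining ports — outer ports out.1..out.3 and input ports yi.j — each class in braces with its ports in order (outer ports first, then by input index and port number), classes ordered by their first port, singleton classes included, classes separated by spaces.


not equal; the first gives {out.1, y1.3, y2.1} {out.2} {out.3} {y1.1, y4.1} {y1.2, y4.2, y4.3} {y2.2} {y2.3} {y3.1} {y3.2} {y3.3} and the second {out.1, y1.3} {out.2} {out.3} {y1.1} {y1.2, y2.2, y3.1} {y2.1} {y2.3} {y3.2, y4.2} {y3.3} {y4.1, y4.3}


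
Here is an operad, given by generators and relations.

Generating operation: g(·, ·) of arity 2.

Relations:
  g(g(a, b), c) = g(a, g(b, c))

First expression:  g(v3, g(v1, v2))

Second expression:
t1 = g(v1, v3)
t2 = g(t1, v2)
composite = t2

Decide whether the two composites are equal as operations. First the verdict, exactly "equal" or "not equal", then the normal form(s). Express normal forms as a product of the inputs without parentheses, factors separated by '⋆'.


The first expression, normalized: v3 ⋆ v1 ⋆ v2
The second expression, normalized: v1 ⋆ v3 ⋆ v2
They disagree, so not equal.

not equal: they reduce to v3 ⋆ v1 ⋆ v2 and v1 ⋆ v3 ⋆ v2


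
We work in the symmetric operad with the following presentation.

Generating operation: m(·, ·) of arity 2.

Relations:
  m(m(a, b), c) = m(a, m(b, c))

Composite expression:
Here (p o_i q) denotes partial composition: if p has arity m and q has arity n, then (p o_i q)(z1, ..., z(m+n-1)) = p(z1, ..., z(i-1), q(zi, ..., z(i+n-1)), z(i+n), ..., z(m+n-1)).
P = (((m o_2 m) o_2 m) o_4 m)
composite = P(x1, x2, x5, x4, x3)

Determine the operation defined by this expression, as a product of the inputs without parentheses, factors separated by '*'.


Associativity of m dissolves the nesting; only the x-input order survives.
m(x2, x5) spells out as x2 * x5
m(x4, x3) spells out as x4 * x3
m(m(x2, x5), m(x4, x3)) spells out as x2 * x5 * x4 * x3
m(x1, m(m(x2, x5), m(x4, x3))) spells out as x1 * x2 * x5 * x4 * x3

x1 * x2 * x5 * x4 * x3


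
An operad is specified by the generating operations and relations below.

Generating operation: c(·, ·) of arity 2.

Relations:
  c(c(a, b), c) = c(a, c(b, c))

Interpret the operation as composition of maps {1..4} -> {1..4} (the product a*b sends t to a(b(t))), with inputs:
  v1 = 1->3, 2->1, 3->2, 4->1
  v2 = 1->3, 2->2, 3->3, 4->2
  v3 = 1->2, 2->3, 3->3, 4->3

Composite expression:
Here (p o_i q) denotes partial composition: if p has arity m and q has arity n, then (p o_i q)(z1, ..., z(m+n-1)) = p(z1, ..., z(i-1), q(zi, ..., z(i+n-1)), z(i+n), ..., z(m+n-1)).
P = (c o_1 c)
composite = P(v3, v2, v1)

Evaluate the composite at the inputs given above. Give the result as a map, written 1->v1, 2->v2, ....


1->3, 2->3, 3->3, 4->3

c(v3, v2) = 1->3, 2->3, 3->3, 4->3
c(c(v3, v2), v1) = 1->3, 2->3, 3->3, 4->3


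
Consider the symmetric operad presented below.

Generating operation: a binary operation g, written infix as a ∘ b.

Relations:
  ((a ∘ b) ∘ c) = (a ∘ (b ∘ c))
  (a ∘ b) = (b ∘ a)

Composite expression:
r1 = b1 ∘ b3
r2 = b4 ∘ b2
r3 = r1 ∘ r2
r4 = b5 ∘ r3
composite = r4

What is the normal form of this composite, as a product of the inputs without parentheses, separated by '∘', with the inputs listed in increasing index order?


Any arrangement under g is one operation, so sort the b-inputs.
(b1 ∘ b3) linearizes to b1 ∘ b3
(b4 ∘ b2) linearizes to b4 ∘ b2
((b1 ∘ b3) ∘ (b4 ∘ b2)) linearizes to b1 ∘ b3 ∘ b4 ∘ b2
(b5 ∘ ((b1 ∘ b3) ∘ (b4 ∘ b2))) linearizes to b5 ∘ b1 ∘ b3 ∘ b4 ∘ b2
rearranged into index order: b1 ∘ b2 ∘ b3 ∘ b4 ∘ b5

b1 ∘ b2 ∘ b3 ∘ b4 ∘ b5


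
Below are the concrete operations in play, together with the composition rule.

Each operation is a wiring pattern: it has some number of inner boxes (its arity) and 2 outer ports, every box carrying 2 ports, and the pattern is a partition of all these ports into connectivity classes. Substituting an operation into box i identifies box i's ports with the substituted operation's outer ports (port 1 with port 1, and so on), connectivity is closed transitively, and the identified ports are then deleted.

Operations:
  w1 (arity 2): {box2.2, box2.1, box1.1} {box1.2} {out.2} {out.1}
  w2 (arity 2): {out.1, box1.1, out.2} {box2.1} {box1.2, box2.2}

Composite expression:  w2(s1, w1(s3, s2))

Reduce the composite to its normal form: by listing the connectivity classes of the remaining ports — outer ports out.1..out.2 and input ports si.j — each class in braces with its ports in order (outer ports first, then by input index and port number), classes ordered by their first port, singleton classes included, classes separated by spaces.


{out.1, out.2, s1.1} {s1.2} {s2.1, s2.2, s3.1} {s3.2}

Connectivity passes through glued w2-boundaries; trace each wire chain.
the subtree at w1 composes to {out.1} {out.2} {s2.1, s2.2, s3.1} {s3.2} on (s3, s2); out.j = own outer ports
the subtree at w2 composes to {out.1, out.2, s1.1} {s1.2} {s2.1, s2.2, s3.1} {s3.2} on (s1, s3, s2); out.j = own outer ports


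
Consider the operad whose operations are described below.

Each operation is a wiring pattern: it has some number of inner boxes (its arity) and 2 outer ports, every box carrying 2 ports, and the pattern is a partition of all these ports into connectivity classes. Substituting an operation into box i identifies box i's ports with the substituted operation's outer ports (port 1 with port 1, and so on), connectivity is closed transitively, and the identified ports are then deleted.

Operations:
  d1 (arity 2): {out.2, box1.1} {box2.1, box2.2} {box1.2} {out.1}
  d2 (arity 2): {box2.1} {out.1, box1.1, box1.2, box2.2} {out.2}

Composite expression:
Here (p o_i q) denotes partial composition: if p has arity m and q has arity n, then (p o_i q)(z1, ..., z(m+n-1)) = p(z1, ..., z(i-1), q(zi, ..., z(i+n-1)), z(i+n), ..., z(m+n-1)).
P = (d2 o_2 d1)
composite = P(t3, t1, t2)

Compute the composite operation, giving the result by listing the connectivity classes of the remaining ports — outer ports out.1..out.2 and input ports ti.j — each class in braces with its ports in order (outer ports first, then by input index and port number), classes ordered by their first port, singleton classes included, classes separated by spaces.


{out.1, t1.1, t3.1, t3.2} {out.2} {t1.2} {t2.1, t2.2}

Treat the ports identified at d2 as solder joints: merge, then drop.
after d1, the pattern on (t1, t2) reads {out.1} {out.2, t1.1} {t1.2} {t2.1, t2.2} (out.j = its outer ports)
after d2, the pattern on (t3, t1, t2) reads {out.1, t1.1, t3.1, t3.2} {out.2} {t1.2} {t2.1, t2.2} (out.j = its outer ports)


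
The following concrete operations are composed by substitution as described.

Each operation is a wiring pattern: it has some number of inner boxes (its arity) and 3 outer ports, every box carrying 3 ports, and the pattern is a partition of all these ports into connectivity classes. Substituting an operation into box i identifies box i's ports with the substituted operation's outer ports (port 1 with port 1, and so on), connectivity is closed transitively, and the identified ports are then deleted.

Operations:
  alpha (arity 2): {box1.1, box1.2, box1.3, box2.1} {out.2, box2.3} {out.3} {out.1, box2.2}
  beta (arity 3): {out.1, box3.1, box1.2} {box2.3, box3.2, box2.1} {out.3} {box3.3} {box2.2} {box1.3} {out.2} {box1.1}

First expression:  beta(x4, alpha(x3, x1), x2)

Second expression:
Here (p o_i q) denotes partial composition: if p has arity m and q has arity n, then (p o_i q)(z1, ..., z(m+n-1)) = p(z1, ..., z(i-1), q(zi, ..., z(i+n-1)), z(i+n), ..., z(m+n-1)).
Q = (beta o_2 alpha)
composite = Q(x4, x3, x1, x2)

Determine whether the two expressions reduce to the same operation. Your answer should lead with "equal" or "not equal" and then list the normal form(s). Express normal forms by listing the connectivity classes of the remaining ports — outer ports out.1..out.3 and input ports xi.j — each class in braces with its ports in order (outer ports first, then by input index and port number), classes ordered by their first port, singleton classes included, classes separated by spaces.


equal; the common form is {out.1, x2.1, x4.2} {out.2} {out.3} {x1.1, x3.1, x3.2, x3.3} {x1.2, x2.2} {x1.3} {x2.3} {x4.1} {x4.3}


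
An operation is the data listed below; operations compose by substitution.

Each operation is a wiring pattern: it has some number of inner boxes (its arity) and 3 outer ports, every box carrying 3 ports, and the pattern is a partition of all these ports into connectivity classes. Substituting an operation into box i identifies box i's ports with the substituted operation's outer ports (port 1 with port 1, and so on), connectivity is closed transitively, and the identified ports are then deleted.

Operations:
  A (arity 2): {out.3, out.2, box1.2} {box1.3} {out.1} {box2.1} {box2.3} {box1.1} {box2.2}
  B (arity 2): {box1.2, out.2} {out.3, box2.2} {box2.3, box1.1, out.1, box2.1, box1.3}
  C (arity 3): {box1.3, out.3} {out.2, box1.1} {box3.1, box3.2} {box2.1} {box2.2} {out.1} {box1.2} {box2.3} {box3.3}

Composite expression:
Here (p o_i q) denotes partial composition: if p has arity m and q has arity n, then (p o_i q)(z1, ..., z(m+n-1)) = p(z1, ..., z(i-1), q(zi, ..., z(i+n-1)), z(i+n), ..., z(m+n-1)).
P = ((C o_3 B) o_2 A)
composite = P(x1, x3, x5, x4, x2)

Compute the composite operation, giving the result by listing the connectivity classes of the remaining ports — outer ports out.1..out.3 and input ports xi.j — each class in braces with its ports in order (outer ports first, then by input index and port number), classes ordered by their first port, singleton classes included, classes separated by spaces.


{out.1} {out.2, x1.1} {out.3, x1.3} {x1.2} {x2.1, x2.3, x4.1, x4.2, x4.3} {x2.2} {x3.1} {x3.2} {x3.3} {x5.1} {x5.2} {x5.3}

Treat the ports identified at C as solder joints: merge, then drop.
through A, on inputs (x3, x5): {out.1} {out.2, out.3, x3.2} {x3.1} {x3.3} {x5.1} {x5.2} {x5.3} (out.j = stage outer ports)
through B, on inputs (x4, x2): {out.1, x2.1, x2.3, x4.1, x4.3} {out.2, x4.2} {out.3, x2.2} (out.j = stage outer ports)
through C, on inputs (x1, x3, x5, x4, x2): {out.1} {out.2, x1.1} {out.3, x1.3} {x1.2} {x2.1, x2.3, x4.1, x4.2, x4.3} {x2.2} {x3.1} {x3.2} {x3.3} {x5.1} {x5.2} {x5.3} (out.j = stage outer ports)


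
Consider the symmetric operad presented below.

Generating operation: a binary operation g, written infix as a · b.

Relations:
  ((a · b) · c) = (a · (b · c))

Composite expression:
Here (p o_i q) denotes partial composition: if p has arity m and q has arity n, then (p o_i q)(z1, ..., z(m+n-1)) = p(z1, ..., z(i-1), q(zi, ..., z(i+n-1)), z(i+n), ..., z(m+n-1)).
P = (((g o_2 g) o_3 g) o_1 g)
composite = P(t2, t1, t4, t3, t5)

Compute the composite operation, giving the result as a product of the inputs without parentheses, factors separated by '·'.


t2 · t1 · t4 · t3 · t5


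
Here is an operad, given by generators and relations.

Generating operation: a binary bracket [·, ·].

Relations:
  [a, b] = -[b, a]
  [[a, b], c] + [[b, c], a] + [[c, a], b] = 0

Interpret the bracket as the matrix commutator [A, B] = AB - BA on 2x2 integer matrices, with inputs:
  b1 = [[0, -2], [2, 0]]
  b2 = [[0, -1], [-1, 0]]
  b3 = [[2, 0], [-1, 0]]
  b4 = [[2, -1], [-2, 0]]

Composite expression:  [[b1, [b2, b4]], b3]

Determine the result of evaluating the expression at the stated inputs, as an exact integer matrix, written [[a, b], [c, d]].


[[-4, -8], [8, 4]]

[b2, b4] = [[1, 2], [-2, -1]]
[b1, [b2, b4]] = [[0, 4], [4, 0]]
[[b1, [b2, b4]], b3] = [[-4, -8], [8, 4]]


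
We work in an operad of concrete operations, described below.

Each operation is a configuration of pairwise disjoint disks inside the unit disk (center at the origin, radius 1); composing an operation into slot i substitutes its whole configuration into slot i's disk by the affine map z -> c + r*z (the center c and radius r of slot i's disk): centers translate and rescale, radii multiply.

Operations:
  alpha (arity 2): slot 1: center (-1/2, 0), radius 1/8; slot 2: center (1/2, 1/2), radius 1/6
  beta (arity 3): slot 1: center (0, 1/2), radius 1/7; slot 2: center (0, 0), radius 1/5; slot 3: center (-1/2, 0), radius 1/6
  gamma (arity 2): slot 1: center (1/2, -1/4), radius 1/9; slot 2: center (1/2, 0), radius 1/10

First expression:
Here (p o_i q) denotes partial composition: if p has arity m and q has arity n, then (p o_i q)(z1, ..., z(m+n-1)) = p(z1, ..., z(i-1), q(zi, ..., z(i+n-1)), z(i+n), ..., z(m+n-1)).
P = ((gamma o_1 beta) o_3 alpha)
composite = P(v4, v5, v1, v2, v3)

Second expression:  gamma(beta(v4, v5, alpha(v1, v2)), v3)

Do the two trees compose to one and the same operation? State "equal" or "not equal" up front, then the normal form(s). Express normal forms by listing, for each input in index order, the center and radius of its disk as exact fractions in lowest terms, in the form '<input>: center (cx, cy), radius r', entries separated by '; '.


equal — both sides give v1: center (47/108, -1/4), radius 1/432; v2: center (49/108, -13/54), radius 1/324; v3: center (1/2, 0), radius 1/10; v4: center (1/2, -7/36), radius 1/63; v5: center (1/2, -1/4), radius 1/45


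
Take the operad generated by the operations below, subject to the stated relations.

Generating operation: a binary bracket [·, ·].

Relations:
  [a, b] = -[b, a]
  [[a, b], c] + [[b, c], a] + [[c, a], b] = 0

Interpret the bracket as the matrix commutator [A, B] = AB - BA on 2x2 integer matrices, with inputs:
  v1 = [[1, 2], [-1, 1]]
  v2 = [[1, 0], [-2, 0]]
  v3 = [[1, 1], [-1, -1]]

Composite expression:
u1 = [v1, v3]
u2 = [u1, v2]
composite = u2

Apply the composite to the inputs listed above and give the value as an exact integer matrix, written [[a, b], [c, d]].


[v1, v3] = [[-1, -4], [-2, 1]]
[[v1, v3], v2] = [[8, 4], [-6, -8]]

[[8, 4], [-6, -8]]


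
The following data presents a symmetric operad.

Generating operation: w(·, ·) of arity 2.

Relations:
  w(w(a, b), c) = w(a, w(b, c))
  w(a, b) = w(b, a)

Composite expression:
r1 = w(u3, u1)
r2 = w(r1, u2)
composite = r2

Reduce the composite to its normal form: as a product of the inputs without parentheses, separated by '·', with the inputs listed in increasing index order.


u1 · u2 · u3

Any arrangement under w is one operation, so sort the u-inputs.
w(u3, u1) collapses to u3 · u1
w(w(u3, u1), u2) collapses to u3 · u1 · u2
commutativity sorts the factors: u1 · u2 · u3


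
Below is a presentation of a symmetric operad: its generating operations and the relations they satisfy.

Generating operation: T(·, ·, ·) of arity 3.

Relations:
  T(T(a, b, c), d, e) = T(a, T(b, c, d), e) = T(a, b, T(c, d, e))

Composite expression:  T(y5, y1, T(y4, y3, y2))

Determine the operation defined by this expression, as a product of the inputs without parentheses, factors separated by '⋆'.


y5 ⋆ y1 ⋆ y4 ⋆ y3 ⋆ y2

Every regrouping of T is equal, so read the y-inputs in written order.
T(y4, y3, y2) flattens to y4 ⋆ y3 ⋆ y2
T(y5, y1, T(y4, y3, y2)) flattens to y5 ⋆ y1 ⋆ y4 ⋆ y3 ⋆ y2


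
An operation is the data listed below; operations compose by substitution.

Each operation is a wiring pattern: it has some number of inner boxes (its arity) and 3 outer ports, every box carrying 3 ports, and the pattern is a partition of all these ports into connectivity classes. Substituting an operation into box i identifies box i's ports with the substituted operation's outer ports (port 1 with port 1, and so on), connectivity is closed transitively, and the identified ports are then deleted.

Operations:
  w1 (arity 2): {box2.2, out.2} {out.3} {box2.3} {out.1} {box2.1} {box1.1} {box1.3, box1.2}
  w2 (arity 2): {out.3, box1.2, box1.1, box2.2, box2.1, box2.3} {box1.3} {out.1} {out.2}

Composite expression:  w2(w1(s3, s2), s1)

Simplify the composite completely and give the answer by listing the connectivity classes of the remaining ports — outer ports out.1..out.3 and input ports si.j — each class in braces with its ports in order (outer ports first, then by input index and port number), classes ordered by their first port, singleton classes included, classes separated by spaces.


{out.1} {out.2} {out.3, s1.1, s1.2, s1.3, s2.2} {s2.1} {s2.3} {s3.1} {s3.2, s3.3}


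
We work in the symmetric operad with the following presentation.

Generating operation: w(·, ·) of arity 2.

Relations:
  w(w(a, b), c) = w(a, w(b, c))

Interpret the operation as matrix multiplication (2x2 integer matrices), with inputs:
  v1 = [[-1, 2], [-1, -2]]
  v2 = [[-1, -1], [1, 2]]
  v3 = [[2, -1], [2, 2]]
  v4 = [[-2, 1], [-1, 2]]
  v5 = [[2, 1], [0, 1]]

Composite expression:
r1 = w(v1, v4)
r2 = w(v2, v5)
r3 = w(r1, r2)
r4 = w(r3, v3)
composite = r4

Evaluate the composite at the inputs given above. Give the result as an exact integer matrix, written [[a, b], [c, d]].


[[30, 12], [-82, -28]]

w(v1, v4) = [[0, 3], [4, -5]]
w(v2, v5) = [[-2, -2], [2, 3]]
w(w(v1, v4), w(v2, v5)) = [[6, 9], [-18, -23]]
w(w(w(v1, v4), w(v2, v5)), v3) = [[30, 12], [-82, -28]]


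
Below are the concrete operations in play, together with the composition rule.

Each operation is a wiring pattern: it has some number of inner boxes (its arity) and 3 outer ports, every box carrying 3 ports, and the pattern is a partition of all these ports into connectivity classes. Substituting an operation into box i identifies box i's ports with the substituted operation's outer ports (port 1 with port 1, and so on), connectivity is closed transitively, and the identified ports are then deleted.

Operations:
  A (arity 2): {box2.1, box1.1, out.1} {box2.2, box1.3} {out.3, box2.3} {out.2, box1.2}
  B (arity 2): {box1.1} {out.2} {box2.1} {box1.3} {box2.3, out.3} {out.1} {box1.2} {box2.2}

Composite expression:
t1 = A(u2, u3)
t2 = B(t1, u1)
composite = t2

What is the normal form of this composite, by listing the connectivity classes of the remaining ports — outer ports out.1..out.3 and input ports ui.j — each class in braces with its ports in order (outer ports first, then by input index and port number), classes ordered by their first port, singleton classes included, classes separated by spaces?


{out.1} {out.2} {out.3, u1.3} {u1.1} {u1.2} {u2.1, u3.1} {u2.2} {u2.3, u3.2} {u3.3}

After gluing at B, chains via deleted ports link the u-ports.
the subtree at A composes to {out.1, u2.1, u3.1} {out.2, u2.2} {out.3, u3.3} {u2.3, u3.2} on (u2, u3); out.j = own outer ports
the subtree at B composes to {out.1} {out.2} {out.3, u1.3} {u1.1} {u1.2} {u2.1, u3.1} {u2.2} {u2.3, u3.2} {u3.3} on (u2, u3, u1); out.j = own outer ports
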